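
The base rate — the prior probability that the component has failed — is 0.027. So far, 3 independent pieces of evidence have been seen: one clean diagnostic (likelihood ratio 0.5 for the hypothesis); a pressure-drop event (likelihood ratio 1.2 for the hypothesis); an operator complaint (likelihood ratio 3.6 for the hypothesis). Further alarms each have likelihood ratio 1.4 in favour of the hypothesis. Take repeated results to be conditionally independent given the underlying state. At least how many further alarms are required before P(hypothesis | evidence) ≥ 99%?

Prior odds = 0.027/0.973 = 27/973.
Combined Bayes factor of the evidence already in hand = 0.5 × 1.2 × 3.6 = 2.16.
Odds after that evidence = (27/973) × 2.16 = 1458/24325.
Target odds = 0.99/0.01 = 99.
Need 1.4ⁿ ≥ 99 ÷ (1458/24325) = 267575/162.
1.4²² ≈1639.9 falls short of 267575/162 but 1.4²³ ≈2295.86 reaches it, so n = 23.

23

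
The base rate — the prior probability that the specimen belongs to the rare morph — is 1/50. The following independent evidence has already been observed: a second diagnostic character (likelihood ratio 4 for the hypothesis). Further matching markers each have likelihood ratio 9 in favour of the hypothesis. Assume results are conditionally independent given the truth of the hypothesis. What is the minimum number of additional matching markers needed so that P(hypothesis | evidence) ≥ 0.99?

4

Prior odds = 0.02/0.98 = 1/49.
Bayes factor of the evidence already in hand = 4.
Odds after that evidence = (1/49) × 4 = 4/49.
Target odds = 0.99/0.01 = 99.
Need 9ⁿ ≥ 99 ÷ (4/49) = 1212.75.
9³ = 729 falls short of 1212.75 but 9⁴ = 6561 reaches it, so n = 4.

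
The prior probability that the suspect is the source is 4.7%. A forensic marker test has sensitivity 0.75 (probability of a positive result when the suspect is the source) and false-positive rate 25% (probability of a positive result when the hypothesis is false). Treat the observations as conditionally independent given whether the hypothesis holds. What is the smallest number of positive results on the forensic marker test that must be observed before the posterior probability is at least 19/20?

Prior odds: 0.047 ÷ 0.953 = 47/953.
Likelihood ratio of a positive result = 0.75/0.25 = 3.
Target odds: 0.95 ÷ 0.05 = 19.
Require 3ⁿ ≥ 19 ÷ (47/953) = 18107/47.
3⁵ = 243 falls short of 18107/47 but 3⁶ = 729 reaches it, so n = 6.

6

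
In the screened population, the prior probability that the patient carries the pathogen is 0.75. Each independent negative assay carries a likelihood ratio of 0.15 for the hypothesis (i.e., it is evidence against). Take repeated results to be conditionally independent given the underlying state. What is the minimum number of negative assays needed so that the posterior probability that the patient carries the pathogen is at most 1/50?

3

Prior odds = 0.75/0.25 = 3.
Likelihood ratio per negative assay = 0.15.
Target posterior odds = 0.02/0.98 = 1/49.
Need 3 × 0.15ⁿ ≤ 1/49, i.e. 0.15ⁿ ≤ 1/147.
0.15² = 0.0225 is still above 1/147 but 0.15³ = 0.003375 is at or below it, so n = 3.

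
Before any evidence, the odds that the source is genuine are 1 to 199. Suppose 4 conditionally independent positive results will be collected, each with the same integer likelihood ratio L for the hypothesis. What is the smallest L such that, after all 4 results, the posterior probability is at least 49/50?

10

Prior odds = 1/199.
Target odds = 0.98/0.02 = 49.
Need L⁴ ≥ 49 ÷ (1/199) = 9751.
9⁴ = 6561 < 9751 ≤ 10000 = 10⁴, so L = 10.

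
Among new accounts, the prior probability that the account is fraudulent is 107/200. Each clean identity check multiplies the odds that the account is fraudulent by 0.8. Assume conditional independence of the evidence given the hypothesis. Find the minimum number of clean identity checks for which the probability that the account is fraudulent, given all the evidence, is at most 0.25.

6

Prior odds: 0.535 ÷ 0.465 = 107/93.
Likelihood ratio per clean identity check = 0.8.
Target odds: 0.25 ÷ 0.75 = 1/3.
Require 0.8ⁿ ≤ 1/3 ÷ (107/93) = 31/107.
0.8⁵ = 0.32768 is still above 31/107 but 0.8⁶ = 4096/15625 is at or below it, so n = 6.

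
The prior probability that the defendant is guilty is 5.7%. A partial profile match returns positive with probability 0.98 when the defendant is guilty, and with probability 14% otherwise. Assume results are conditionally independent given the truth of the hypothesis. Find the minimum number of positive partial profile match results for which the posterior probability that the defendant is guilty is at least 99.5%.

5

Prior odds = 0.057/0.943 = 57/943.
Likelihood ratio of a positive result = 0.98/0.14 = 7.
Target posterior odds = 0.995/0.005 = 199.
Need (57/943) × 7ⁿ ≥ 199, i.e. 7ⁿ ≥ 187657/57.
7⁴ = 2401 falls short of 187657/57 but 7⁵ = 16807 reaches it, so n = 5.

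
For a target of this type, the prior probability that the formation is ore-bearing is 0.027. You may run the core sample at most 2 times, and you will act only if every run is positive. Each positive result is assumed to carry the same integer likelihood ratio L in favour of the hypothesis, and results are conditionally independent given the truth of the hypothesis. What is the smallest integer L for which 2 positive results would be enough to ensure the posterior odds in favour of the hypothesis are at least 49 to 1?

Prior odds = 0.027/0.973 = 27/973.
Target odds = 49.
Need L² ≥ 49 ÷ (27/973) = 47677/27.
42² = 1764 < 47677/27 ≤ 1849 = 43², so L = 43.

43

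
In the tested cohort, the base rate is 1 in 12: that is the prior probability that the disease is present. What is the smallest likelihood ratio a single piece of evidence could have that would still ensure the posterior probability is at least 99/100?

Prior odds = (1/12)/(11/12) = 1/11.
Target odds = 0.99/0.01 = 99.
Required Bayes factor = 99 ÷ (1/11) = 1089.

1089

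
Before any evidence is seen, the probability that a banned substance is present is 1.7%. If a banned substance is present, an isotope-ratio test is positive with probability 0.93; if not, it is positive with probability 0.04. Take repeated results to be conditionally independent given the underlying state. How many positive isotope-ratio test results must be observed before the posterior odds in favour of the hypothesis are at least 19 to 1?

Prior odds: 0.017 ÷ 0.983 = 17/983.
Likelihood ratio of a positive = 0.93/0.04 = 23.25.
Target odds = 19.
Require 23.25ⁿ ≥ 19 ÷ (17/983) = 18677/17.
23.25² = 540.5625 falls short of 18677/17 but 23.25³ = 804357/64 reaches it, so n = 3.

3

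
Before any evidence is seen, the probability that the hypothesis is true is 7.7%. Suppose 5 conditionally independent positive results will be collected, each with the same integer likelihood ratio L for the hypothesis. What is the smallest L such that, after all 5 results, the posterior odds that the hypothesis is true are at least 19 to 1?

3

Prior odds = 0.077/0.923 = 77/923.
Target odds = 19.
Need L⁵ ≥ 19 ÷ (77/923) = 17537/77.
2⁵ = 32 < 17537/77 ≤ 243 = 3⁵, so L = 3.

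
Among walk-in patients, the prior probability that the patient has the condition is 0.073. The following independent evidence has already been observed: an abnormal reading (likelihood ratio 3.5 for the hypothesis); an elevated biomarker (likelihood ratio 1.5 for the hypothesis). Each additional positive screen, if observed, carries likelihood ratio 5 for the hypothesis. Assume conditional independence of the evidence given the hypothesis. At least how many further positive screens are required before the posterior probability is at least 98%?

Prior odds = 0.073/0.927 = 73/927.
Combined Bayes factor of the evidence already in hand = 3.5 × 1.5 = 5.25.
Odds after that evidence = (73/927) × 5.25 = 511/1236.
Target odds = 0.98/0.02 = 49.
Need 5ⁿ ≥ 49 ÷ (511/1236) = 8652/73.
5² = 25 falls short of 8652/73 but 5³ = 125 reaches it, so n = 3.

3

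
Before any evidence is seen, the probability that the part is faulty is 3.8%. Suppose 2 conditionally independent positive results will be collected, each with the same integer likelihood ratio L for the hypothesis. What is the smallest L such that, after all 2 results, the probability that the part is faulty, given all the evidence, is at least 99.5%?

71

Prior odds = 0.038/0.962 = 19/481.
Target odds = 0.995/0.005 = 199.
Need L² ≥ 199 ÷ (19/481) = 95719/19.
70² = 4900 < 95719/19 ≤ 5041 = 71², so L = 71.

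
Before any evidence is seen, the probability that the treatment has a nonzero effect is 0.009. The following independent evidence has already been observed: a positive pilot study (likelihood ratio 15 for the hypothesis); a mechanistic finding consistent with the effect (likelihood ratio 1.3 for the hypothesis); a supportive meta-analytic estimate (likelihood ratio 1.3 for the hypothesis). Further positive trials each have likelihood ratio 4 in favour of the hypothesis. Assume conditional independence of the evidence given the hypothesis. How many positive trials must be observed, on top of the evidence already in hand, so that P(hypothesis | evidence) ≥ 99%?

5

Prior odds = 0.009/0.991 = 9/991.
Combined Bayes factor of the evidence already in hand = 15 × 1.3 × 1.3 = 25.35.
Odds after that evidence = (9/991) × 25.35 = 4563/19820.
Target odds = 0.99/0.01 = 99.
Need 4ⁿ ≥ 99 ÷ (4563/19820) = 218020/507.
4⁴ = 256 falls short of 218020/507 but 4⁵ = 1024 reaches it, so n = 5.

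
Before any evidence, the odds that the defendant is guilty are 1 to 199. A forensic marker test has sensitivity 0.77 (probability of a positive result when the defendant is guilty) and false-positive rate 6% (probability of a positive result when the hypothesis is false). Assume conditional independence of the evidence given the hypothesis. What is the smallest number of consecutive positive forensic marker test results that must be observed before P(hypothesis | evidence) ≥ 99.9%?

Prior odds = 1/199.
Likelihood ratio of a positive result = 0.77/0.06 = 77/6.
Target odds: 0.999 ÷ 0.001 = 999.
Need (1/199) × (77/6)ⁿ ≥ 999, i.e. (77/6)ⁿ ≥ 198801.
(77/6)⁴ = 35153041/1296 falls short of 198801 but (77/6)⁵ ≈348095 reaches it, so n = 5.

5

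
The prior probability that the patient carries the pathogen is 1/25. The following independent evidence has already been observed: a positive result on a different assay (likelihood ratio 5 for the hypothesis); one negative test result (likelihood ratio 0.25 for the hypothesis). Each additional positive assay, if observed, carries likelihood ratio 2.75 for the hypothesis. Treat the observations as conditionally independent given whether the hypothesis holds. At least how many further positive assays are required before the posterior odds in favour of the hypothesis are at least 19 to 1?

Prior odds = 0.04/0.96 = 1/24.
Combined Bayes factor of the evidence already in hand = 5 × 0.25 = 1.25.
Odds after that evidence = (1/24) × 1.25 = 5/96.
Target odds = 19.
Need 2.75ⁿ ≥ 19 ÷ (5/96) = 364.8.
2.75⁵ = 161051/1024 falls short of 364.8 but 2.75⁶ = 1771561/4096 reaches it, so n = 6.

6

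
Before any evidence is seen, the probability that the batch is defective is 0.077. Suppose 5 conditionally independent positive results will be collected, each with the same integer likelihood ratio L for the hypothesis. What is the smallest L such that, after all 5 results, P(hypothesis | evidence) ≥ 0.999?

7

Prior odds = 0.077/0.923 = 77/923.
Target odds = 0.999/0.001 = 999.
Need L⁵ ≥ 999 ÷ (77/923) = 922077/77.
6⁵ = 7776 < 922077/77 ≤ 16807 = 7⁵, so L = 7.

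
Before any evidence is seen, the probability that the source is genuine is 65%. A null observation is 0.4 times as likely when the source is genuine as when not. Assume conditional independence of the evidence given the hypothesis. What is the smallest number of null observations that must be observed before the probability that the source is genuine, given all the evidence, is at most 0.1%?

9

Prior odds = 0.65/0.35 = 13/7.
Likelihood ratio per null observation = 0.4.
Target posterior odds = 0.001/0.999 = 1/999.
Need (13/7) × 0.4ⁿ ≤ 1/999, i.e. 0.4ⁿ ≤ 7/12987.
0.4⁸ = 256/390625 is still above 7/12987 but 0.4⁹ = 512/1953125 is at or below it, so n = 9.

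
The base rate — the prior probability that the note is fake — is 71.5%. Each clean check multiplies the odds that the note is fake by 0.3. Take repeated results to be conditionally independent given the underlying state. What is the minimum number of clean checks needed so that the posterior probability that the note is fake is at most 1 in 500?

Prior odds = 0.715/0.285 = 143/57.
Likelihood ratio per clean check = 0.3.
Target posterior odds = 0.002/0.998 = 1/499.
Require 0.3ⁿ ≤ 1/499 ÷ (143/57) = 57/71357.
0.3⁵ = 243/100000 is still above 57/71357 but 0.3⁶ = 729/1000000 is at or below it, so n = 6.

6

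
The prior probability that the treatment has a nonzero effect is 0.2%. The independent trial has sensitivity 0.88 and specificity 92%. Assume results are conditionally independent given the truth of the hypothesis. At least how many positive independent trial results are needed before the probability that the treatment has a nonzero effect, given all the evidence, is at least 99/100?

5

Prior odds: 0.002 ÷ 0.998 = 1/499.
False-positive rate = 1 − 0.92 = 0.08; likelihood ratio of a positive = 0.88/0.08 = 11.
Target posterior odds = 0.99/0.01 = 99.
Require 11ⁿ ≥ 99 ÷ (1/499) = 49401.
11⁴ = 14641 falls short of 49401 but 11⁵ = 161051 reaches it, so n = 5.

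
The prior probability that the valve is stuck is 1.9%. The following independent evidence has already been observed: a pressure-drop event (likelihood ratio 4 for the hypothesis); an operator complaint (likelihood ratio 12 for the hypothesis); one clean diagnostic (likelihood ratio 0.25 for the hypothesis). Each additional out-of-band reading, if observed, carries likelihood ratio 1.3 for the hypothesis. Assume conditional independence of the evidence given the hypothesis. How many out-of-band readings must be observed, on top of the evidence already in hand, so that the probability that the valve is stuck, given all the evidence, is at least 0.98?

Prior odds = 0.019/0.981 = 19/981.
Combined Bayes factor of the evidence already in hand = 4 × 12 × 0.25 = 12.
Odds after that evidence = (19/981) × 12 = 76/327.
Target odds = 0.98/0.02 = 49.
Need 1.3ⁿ ≥ 49 ÷ (76/327) = 16023/76.
1.3²⁰ ≈190.05 falls short of 16023/76 but 1.3²¹ ≈247.065 reaches it, so n = 21.

21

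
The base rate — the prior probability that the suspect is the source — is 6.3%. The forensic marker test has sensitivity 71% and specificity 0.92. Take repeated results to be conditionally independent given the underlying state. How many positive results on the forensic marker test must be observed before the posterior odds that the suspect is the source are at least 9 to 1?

Prior odds = 0.063/0.937 = 63/937.
False-positive rate = 1 − 0.92 = 0.08; likelihood ratio of a positive = 0.71/0.08 = 8.875.
Target odds = 9.
Require 8.875ⁿ ≥ 9 ÷ (63/937) = 937/7.
8.875² = 78.765625 falls short of 937/7 but 8.875³ = 357911/512 reaches it, so n = 3.

3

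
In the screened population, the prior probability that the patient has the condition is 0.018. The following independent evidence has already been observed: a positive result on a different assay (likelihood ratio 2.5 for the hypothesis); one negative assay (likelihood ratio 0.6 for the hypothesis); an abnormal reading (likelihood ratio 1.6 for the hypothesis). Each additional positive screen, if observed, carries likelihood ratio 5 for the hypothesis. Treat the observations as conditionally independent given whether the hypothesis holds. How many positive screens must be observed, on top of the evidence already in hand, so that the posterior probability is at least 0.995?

6

Prior odds = 0.018/0.982 = 9/491.
Combined Bayes factor of the evidence already in hand = 2.5 × 0.6 × 1.6 = 2.4.
Odds after that evidence = (9/491) × 2.4 = 108/2455.
Target odds = 0.995/0.005 = 199.
Need 5ⁿ ≥ 199 ÷ (108/2455) = 488545/108.
5⁵ = 3125 falls short of 488545/108 but 5⁶ = 15625 reaches it, so n = 6.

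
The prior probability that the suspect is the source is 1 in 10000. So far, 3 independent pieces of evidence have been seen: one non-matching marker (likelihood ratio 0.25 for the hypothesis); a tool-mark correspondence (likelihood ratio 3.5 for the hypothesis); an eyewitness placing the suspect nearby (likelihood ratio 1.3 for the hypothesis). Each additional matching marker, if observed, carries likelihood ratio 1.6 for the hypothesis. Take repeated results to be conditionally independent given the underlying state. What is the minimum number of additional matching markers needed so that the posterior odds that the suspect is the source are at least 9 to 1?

24

Prior odds = 0.0001/0.9999 = 1/9999.
Combined Bayes factor of the evidence already in hand = 0.25 × 3.5 × 1.3 = 1.1375.
Odds after that evidence = (1/9999) × 1.1375 = 91/799920.
Target odds = 9.
Need 1.6ⁿ ≥ 9 ÷ (91/799920) = 7199280/91.
1.6²³ ≈49517.6 falls short of 7199280/91 but 1.6²⁴ ≈79228.2 reaches it, so n = 24.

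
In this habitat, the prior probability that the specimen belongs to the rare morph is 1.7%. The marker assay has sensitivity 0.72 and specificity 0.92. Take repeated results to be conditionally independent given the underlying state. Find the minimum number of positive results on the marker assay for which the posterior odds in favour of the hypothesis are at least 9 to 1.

3

Prior odds = 0.017/0.983 = 17/983.
False-positive rate = 1 − 0.92 = 0.08; likelihood ratio of a positive = 0.72/0.08 = 9.
Target odds = 9.
Need (17/983) × 9ⁿ ≥ 9, i.e. 9ⁿ ≥ 8847/17.
9² = 81 falls short of 8847/17 but 9³ = 729 reaches it, so n = 3.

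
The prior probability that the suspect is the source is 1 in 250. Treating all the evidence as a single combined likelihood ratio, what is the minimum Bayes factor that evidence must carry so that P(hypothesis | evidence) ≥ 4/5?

996

Prior odds = 0.004/0.996 = 1/249.
Target odds = 0.8/0.2 = 4.
Required Bayes factor = 4 ÷ (1/249) = 996.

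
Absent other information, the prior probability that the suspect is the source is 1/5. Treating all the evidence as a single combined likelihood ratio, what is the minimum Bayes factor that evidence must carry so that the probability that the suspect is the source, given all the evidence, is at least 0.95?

76

Prior odds = 0.2/0.8 = 0.25.
Target odds = 0.95/0.05 = 19.
Required Bayes factor = 19 ÷ 0.25 = 76.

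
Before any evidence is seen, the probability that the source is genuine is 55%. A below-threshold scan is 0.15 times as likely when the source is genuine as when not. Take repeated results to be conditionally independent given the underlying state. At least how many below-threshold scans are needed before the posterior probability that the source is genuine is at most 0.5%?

3

Prior odds: 0.55 ÷ 0.45 = 11/9.
Likelihood ratio per below-threshold scan = 0.15.
Target odds: 0.005 ÷ 0.995 = 1/199.
Need (11/9) × 0.15ⁿ ≤ 1/199, i.e. 0.15ⁿ ≤ 9/2189.
0.15² = 0.0225 is still above 9/2189 but 0.15³ = 0.003375 is at or below it, so n = 3.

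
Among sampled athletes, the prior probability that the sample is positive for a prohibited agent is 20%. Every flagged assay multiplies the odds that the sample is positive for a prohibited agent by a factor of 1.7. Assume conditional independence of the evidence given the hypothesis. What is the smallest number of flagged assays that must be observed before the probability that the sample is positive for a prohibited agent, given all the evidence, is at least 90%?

Prior odds = 0.2/0.8 = 0.25.
Likelihood ratio per flagged assay = 1.7.
Target posterior odds = 0.9/0.1 = 9.
Require 1.7ⁿ ≥ 9 ÷ 0.25 = 36.
1.7⁶ = 24137569/1000000 falls short of 36 but 1.7⁷ = 410338673/10000000 reaches it, so n = 7.

7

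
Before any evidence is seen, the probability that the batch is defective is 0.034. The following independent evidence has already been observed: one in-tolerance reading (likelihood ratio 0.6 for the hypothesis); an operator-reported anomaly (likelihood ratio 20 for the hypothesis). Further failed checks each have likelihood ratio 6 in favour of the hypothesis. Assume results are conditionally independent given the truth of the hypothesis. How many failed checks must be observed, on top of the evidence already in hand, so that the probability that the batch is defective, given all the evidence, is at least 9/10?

Prior odds = 0.034/0.966 = 17/483.
Combined Bayes factor of the evidence already in hand = 0.6 × 20 = 12.
Odds after that evidence = (17/483) × 12 = 68/161.
Target odds = 0.9/0.1 = 9.
Need 6ⁿ ≥ 9 ÷ (68/161) = 1449/68.
6¹ = 6 falls short of 1449/68 but 6² = 36 reaches it, so n = 2.

2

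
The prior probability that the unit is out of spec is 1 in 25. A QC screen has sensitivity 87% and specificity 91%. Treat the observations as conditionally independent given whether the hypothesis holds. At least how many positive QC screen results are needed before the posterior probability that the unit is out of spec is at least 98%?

Prior odds: 0.04 ÷ 0.96 = 1/24.
False-positive rate = 1 − 0.91 = 0.09; likelihood ratio of a positive = 0.87/0.09 = 29/3.
Target odds: 0.98 ÷ 0.02 = 49.
Need (1/24) × (29/3)ⁿ ≥ 49, i.e. (29/3)ⁿ ≥ 1176.
(29/3)³ = 24389/27 falls short of 1176 but (29/3)⁴ = 707281/81 reaches it, so n = 4.

4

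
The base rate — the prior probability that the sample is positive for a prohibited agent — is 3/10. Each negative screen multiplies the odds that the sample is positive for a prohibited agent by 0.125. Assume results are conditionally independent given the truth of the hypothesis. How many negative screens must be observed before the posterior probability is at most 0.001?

3

Prior odds: 0.3 ÷ 0.7 = 3/7.
Likelihood ratio per negative screen = 0.125.
Target posterior odds = 0.001/0.999 = 1/999.
Require 0.125ⁿ ≤ 1/999 ÷ (3/7) = 7/2997.
0.125² = 0.015625 is still above 7/2997 but 0.125³ = 0.001953125 is at or below it, so n = 3.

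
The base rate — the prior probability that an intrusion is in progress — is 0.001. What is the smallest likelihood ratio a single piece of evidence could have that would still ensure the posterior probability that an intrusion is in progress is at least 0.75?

2997

Prior odds = 0.001/0.999 = 1/999.
Target odds = 0.75/0.25 = 3.
Required Bayes factor = 3 ÷ (1/999) = 2997.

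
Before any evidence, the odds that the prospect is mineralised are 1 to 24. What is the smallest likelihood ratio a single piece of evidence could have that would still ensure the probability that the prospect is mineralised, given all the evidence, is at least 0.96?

576

Prior odds = 1/24.
Target odds = 0.96/0.04 = 24.
Required Bayes factor = 24 ÷ (1/24) = 576.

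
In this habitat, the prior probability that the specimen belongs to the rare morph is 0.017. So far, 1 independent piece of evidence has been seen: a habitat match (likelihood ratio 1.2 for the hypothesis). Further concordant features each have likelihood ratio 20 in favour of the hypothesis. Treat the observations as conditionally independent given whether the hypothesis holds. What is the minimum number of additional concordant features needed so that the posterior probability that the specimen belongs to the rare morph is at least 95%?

3

Prior odds = 0.017/0.983 = 17/983.
Bayes factor of the evidence already in hand = 1.2.
Odds after that evidence = (17/983) × 1.2 = 102/4915.
Target odds = 0.95/0.05 = 19.
Need 20ⁿ ≥ 19 ÷ (102/4915) = 93385/102.
20² = 400 falls short of 93385/102 but 20³ = 8000 reaches it, so n = 3.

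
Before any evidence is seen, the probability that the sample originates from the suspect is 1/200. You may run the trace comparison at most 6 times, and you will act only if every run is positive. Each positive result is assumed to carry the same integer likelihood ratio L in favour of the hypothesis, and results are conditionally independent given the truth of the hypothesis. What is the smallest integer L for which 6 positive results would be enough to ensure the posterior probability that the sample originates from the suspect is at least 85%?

Prior odds = 0.005/0.995 = 1/199.
Target odds = 0.85/0.15 = 17/3.
Need L⁶ ≥ 17/3 ÷ (1/199) = 3383/3.
3⁶ = 729 < 3383/3 ≤ 4096 = 4⁶, so L = 4.

4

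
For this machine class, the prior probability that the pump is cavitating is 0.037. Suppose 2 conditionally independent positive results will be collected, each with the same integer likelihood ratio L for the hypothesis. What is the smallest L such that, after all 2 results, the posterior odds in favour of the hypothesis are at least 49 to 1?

Prior odds = 0.037/0.963 = 37/963.
Target odds = 49.
Need L² ≥ 49 ÷ (37/963) = 47187/37.
35² = 1225 < 47187/37 ≤ 1296 = 36², so L = 36.

36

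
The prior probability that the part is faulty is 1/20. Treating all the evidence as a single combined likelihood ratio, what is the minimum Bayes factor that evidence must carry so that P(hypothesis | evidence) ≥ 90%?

Prior odds = 0.05/0.95 = 1/19.
Target odds = 0.9/0.1 = 9.
Required Bayes factor = 9 ÷ (1/19) = 171.

171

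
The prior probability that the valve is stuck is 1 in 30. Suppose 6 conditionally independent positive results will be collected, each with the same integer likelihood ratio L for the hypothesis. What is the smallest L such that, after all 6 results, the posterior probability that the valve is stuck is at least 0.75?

3

Prior odds = (1/30)/(29/30) = 1/29.
Target odds = 0.75/0.25 = 3.
Need L⁶ ≥ 3 ÷ (1/29) = 87.
2⁶ = 64 < 87 ≤ 729 = 3⁶, so L = 3.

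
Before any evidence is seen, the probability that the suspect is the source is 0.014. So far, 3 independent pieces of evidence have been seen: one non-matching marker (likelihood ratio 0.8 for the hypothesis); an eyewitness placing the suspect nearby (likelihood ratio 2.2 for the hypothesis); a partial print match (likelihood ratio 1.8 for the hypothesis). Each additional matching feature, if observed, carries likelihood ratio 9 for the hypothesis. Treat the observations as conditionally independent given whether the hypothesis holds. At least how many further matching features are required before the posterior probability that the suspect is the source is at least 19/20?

3

Prior odds = 0.014/0.986 = 7/493.
Combined Bayes factor of the evidence already in hand = 0.8 × 2.2 × 1.8 = 3.168.
Odds after that evidence = (7/493) × 3.168 = 2772/61625.
Target odds = 0.95/0.05 = 19.
Need 9ⁿ ≥ 19 ÷ (2772/61625) = 1170875/2772.
9² = 81 falls short of 1170875/2772 but 9³ = 729 reaches it, so n = 3.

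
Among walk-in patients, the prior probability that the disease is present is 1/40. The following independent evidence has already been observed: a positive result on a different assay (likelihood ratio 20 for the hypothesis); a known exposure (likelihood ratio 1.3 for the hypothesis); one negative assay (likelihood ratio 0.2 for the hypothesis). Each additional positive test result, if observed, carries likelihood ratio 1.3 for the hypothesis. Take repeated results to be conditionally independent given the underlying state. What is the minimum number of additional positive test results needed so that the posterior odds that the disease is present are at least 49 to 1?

Prior odds = 0.025/0.975 = 1/39.
Combined Bayes factor of the evidence already in hand = 20 × 1.3 × 0.2 = 5.2.
Odds after that evidence = (1/39) × 5.2 = 2/15.
Target odds = 49.
Need 1.3ⁿ ≥ 49 ÷ (2/15) = 367.5.
1.3²² ≈321.184 falls short of 367.5 but 1.3²³ ≈417.539 reaches it, so n = 23.

23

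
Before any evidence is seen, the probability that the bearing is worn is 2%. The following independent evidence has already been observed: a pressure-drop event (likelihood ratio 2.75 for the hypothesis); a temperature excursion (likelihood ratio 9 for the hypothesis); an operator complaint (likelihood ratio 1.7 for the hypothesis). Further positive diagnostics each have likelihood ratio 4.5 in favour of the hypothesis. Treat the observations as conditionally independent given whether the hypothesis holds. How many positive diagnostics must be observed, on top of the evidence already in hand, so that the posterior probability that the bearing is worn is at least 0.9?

Prior odds = 0.02/0.98 = 1/49.
Combined Bayes factor of the evidence already in hand = 2.75 × 9 × 1.7 = 42.075.
Odds after that evidence = (1/49) × 42.075 = 1683/1960.
Target odds = 0.9/0.1 = 9.
Need 4.5ⁿ ≥ 9 ÷ (1683/1960) = 1960/187.
4.5¹ = 4.5 falls short of 1960/187 but 4.5² = 20.25 reaches it, so n = 2.

2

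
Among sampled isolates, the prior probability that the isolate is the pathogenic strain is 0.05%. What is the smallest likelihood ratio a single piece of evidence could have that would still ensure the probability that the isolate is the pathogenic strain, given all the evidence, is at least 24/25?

Prior odds = 0.0005/0.9995 = 1/1999.
Target odds = 0.96/0.04 = 24.
Required Bayes factor = 24 ÷ (1/1999) = 47976.

47976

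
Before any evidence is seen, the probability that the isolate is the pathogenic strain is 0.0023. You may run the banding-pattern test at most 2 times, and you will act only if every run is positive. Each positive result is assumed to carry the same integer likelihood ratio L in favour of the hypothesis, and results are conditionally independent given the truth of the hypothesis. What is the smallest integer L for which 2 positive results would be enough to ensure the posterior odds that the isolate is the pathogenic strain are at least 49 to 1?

146

Prior odds = 0.0023/0.9977 = 23/9977.
Target odds = 49.
Need L² ≥ 49 ÷ (23/9977) = 488873/23.
145² = 21025 < 488873/23 ≤ 21316 = 146², so L = 146.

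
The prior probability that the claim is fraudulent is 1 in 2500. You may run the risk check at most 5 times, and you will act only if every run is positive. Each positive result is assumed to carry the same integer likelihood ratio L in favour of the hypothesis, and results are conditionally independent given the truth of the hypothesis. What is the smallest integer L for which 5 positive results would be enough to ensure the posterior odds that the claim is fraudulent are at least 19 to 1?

9

Prior odds = 0.0004/0.9996 = 1/2499.
Target odds = 19.
Need L⁵ ≥ 19 ÷ (1/2499) = 47481.
8⁵ = 32768 < 47481 ≤ 59049 = 9⁵, so L = 9.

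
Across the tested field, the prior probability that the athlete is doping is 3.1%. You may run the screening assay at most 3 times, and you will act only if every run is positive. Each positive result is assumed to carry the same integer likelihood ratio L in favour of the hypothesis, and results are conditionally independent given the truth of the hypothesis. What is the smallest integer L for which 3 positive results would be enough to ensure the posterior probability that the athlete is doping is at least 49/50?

Prior odds = 0.031/0.969 = 31/969.
Target odds = 0.98/0.02 = 49.
Need L³ ≥ 49 ÷ (31/969) = 47481/31.
11³ = 1331 < 47481/31 ≤ 1728 = 12³, so L = 12.

12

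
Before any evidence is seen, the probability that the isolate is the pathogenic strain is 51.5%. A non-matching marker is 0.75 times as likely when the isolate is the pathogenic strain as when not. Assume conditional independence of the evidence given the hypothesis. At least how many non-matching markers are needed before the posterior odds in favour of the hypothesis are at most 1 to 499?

Prior odds: 0.515 ÷ 0.485 = 103/97.
Likelihood ratio per non-matching marker = 0.75.
Target odds = 1/499.
Require 0.75ⁿ ≤ 1/499 ÷ (103/97) = 97/51397.
0.75²¹ ≈0.00237841 is still above 97/51397 but 0.75²² ≈0.00178381 is at or below it, so n = 22.

22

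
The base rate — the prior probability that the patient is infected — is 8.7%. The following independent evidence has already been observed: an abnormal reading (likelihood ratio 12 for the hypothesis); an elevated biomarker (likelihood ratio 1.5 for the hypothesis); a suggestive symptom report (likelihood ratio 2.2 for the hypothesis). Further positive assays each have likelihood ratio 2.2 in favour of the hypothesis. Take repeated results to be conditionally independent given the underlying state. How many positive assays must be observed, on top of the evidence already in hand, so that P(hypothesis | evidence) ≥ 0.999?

8

Prior odds = 0.087/0.913 = 87/913.
Combined Bayes factor of the evidence already in hand = 12 × 1.5 × 2.2 = 39.6.
Odds after that evidence = (87/913) × 39.6 = 1566/415.
Target odds = 0.999/0.001 = 999.
Need 2.2ⁿ ≥ 999 ÷ (1566/415) = 15355/58.
2.2⁷ = 19487171/78125 falls short of 15355/58 but 2.2⁸ = 214358881/390625 reaches it, so n = 8.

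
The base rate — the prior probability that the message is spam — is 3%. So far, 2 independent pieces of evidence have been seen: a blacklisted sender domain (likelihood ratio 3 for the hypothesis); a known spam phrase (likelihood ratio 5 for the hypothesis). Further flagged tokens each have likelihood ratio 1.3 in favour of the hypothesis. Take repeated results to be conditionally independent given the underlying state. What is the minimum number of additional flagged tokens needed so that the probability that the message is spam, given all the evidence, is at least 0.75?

Prior odds = 0.03/0.97 = 3/97.
Combined Bayes factor of the evidence already in hand = 3 × 5 = 15.
Odds after that evidence = (3/97) × 15 = 45/97.
Target odds = 0.75/0.25 = 3.
Need 1.3ⁿ ≥ 3 ÷ (45/97) = 97/15.
1.3⁷ = 62748517/10000000 falls short of 97/15 but 1.3⁸ = 815730721/100000000 reaches it, so n = 8.

8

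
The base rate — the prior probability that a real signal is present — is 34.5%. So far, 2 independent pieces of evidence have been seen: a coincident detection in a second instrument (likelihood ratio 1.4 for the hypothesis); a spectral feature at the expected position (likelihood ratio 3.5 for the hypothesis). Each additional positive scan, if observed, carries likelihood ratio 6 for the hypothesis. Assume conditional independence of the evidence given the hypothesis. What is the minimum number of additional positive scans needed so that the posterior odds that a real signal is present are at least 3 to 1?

1

Prior odds = 0.345/0.655 = 69/131.
Combined Bayes factor of the evidence already in hand = 1.4 × 3.5 = 4.9.
Odds after that evidence = (69/131) × 4.9 = 3381/1310.
Target odds = 3.
Need 6ⁿ ≥ 3 ÷ (3381/1310) = 1310/1127.
6¹ = 6, which meets the required 1310/1127; so n = 1.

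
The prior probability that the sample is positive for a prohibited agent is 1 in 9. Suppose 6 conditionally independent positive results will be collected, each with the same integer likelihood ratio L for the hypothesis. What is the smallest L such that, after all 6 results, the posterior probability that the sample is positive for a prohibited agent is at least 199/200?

4

Prior odds = (1/9)/(8/9) = 0.125.
Target odds = 0.995/0.005 = 199.
Need L⁶ ≥ 199 ÷ 0.125 = 1592.
3⁶ = 729 < 1592 ≤ 4096 = 4⁶, so L = 4.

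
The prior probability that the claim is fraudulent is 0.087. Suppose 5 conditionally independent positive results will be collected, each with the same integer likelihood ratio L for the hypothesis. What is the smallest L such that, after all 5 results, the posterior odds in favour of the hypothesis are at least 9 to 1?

Prior odds = 0.087/0.913 = 87/913.
Target odds = 9.
Need L⁵ ≥ 9 ÷ (87/913) = 2739/29.
2⁵ = 32 < 2739/29 ≤ 243 = 3⁵, so L = 3.

3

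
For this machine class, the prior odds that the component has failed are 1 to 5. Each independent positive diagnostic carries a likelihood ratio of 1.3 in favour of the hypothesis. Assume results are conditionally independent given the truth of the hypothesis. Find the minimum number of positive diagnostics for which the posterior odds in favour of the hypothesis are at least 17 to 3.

13

Prior odds = 0.2.
Likelihood ratio per positive diagnostic = 1.3.
Target odds = 17/3.
Need 0.2 × 1.3ⁿ ≥ 17/3, i.e. 1.3ⁿ ≥ 85/3.
1.3¹² ≈23.2981 falls short of 85/3 but 1.3¹³ ≈30.2875 reaches it, so n = 13.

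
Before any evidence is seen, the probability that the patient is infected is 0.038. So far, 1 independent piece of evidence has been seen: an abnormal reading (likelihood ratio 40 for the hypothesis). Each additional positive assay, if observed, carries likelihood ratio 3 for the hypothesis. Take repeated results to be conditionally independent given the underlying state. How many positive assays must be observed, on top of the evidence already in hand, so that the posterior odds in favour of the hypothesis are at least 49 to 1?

4

Prior odds = 0.038/0.962 = 19/481.
Bayes factor of the evidence already in hand = 40.
Odds after that evidence = (19/481) × 40 = 760/481.
Target odds = 49.
Need 3ⁿ ≥ 49 ÷ (760/481) = 23569/760.
3³ = 27 falls short of 23569/760 but 3⁴ = 81 reaches it, so n = 4.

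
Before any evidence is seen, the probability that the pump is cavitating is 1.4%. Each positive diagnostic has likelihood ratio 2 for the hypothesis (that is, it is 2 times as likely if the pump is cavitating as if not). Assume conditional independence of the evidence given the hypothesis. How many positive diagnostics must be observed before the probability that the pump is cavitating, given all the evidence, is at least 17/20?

9

Prior odds = 0.014/0.986 = 7/493.
Likelihood ratio per positive diagnostic = 2.
Target odds: 0.85 ÷ 0.15 = 17/3.
Require 2ⁿ ≥ 17/3 ÷ (7/493) = 8381/21.
2⁸ = 256 falls short of 8381/21 but 2⁹ = 512 reaches it, so n = 9.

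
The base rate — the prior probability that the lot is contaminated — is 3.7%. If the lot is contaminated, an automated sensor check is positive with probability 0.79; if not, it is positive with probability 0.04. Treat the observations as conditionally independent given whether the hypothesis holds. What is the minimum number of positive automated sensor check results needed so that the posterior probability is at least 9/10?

2

Prior odds: 0.037 ÷ 0.963 = 37/963.
Likelihood ratio of a positive = 0.79/0.04 = 19.75.
Target odds: 0.9 ÷ 0.1 = 9.
Require 19.75ⁿ ≥ 9 ÷ (37/963) = 8667/37.
19.75¹ = 19.75 falls short of 8667/37 but 19.75² = 390.0625 reaches it, so n = 2.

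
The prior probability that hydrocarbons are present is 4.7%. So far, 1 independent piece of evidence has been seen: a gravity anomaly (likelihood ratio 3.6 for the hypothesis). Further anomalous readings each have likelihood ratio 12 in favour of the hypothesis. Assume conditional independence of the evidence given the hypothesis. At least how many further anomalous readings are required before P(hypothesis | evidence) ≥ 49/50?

Prior odds = 0.047/0.953 = 47/953.
Bayes factor of the evidence already in hand = 3.6.
Odds after that evidence = (47/953) × 3.6 = 846/4765.
Target odds = 0.98/0.02 = 49.
Need 12ⁿ ≥ 49 ÷ (846/4765) = 233485/846.
12² = 144 falls short of 233485/846 but 12³ = 1728 reaches it, so n = 3.

3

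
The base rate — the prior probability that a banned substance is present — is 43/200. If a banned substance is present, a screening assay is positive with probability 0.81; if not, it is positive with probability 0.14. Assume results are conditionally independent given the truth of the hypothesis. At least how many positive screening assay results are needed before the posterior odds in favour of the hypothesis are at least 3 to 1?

Prior odds: 0.215 ÷ 0.785 = 43/157.
Likelihood ratio of a positive = 0.81/0.14 = 81/14.
Target odds = 3.
Require (81/14)ⁿ ≥ 3 ÷ (43/157) = 471/43.
(81/14)¹ = 81/14 falls short of 471/43 but (81/14)² = 6561/196 reaches it, so n = 2.

2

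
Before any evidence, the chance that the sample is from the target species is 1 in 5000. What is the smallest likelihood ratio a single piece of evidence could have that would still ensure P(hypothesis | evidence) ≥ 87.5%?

34993

Prior odds = 0.0002/0.9998 = 1/4999.
Target odds = 0.875/0.125 = 7.
Required Bayes factor = 7 ÷ (1/4999) = 34993.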